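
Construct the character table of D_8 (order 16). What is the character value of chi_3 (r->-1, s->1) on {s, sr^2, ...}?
Conjugacy classes: {e} of size 1, {r^4} of size 1, {r^1, r^7} of size 2, {r^2, r^6} of size 2, {r^3, r^5} of size 2, {s, sr^2, ...} of size 4, {sr, sr^3, ...} of size 4.
Character table:
  irrep \ class              {e} (size 1)  {r^4} (size 1)  {r^1, r^7} (size 2)  {r^2, r^6} (size 2)  {r^3, r^5} (size 2)  {s, sr^2, ...} (size 4)  {sr, sr^3, ...} (size 4)
  chi_1 (triv)               1             1               1                    1                    1                    1                        1                       
  chi_2 (sign: r->1, s->-1)  1             1               1                    1                    1                    -1                       -1                      
  chi_3 (r->-1, s->1)        1             1               -1                   1                    -1                   1                        -1                      
  chi_4 (r->-1, s->-1)       1             1               -1                   1                    -1                   -1                       1                       
  chi_5 (2d, j=1)            2             -2              sqrt(2)              0                    -sqrt(2)             0                        0                       
  chi_6 (2d, j=2)            2             2               0                    -2                   0                    0                        0                       
  chi_7 (2d, j=3)            2             -2              -sqrt(2)             0                    sqrt(2)              0                        0                       

Spot check: chi_3 (r->-1, s->1) on {s, sr^2, ...} = 1.

Details: D_8 has order 2*8 = 16 with 7 conjugacy classes, hence 7 irreducibles. Sum of squared dims 1 + 1 + 1 + 1 + 4 + 4 + 4 = 16 = |G|. Linear characters come from the abelianisation; the 2-dimensional irreps have character r^k -> 2*cos(2*pi*j*k/8), reflections -> 0.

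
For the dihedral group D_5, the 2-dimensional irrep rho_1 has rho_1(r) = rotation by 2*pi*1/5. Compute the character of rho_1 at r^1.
chi_{rho_1}(r^1) = 2*cos(2*pi*1*1/5) = -1/2 + sqrt(5)/2

rho_1(r^1) is rotation by angle 2*pi*1*1/5, whose trace is 2*cos(2*pi*1*1/5) = -1/2 + sqrt(5)/2.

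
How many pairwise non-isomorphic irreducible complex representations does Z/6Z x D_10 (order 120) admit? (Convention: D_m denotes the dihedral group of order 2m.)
48

Justification: The number of irreducible complex representations of a finite group equals its number of conjugacy classes. For a direct product, #classes(G x H) = #classes(G) * #classes(H). Z/6Z has 6 classes (abelian), D_10 has 8 classes, so 6 * 8 = 48, so Z/6Z x D_10 (order 120) has exactly 48 irreducible complex representations.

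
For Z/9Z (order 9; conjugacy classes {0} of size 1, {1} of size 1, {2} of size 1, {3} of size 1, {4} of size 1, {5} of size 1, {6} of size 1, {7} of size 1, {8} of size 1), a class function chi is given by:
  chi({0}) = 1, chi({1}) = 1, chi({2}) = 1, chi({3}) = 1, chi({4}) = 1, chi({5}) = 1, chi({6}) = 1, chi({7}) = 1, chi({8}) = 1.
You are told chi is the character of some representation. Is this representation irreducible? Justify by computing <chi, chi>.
Irreducible: <chi, chi> = 1.

Derivation: <chi, chi> = (1/|G|) sum_C |C| * |chi(C)|^2 = (1/9)[1*|1|^2 + 1*|1|^2 + 1*|1|^2 + 1*|1|^2 + 1*|1|^2 + 1*|1|^2 + 1*|1|^2 + 1*|1|^2 + 1*|1|^2]
  = (1/9)[(1) + (1) + (1) + (1) + (1) + (1) + (1) + (1) + (1)] = 9/9 = 1.
(Exp terms are combined using exp(i*s)*conj(exp(i*t)) = exp(i*(s-t)), and sums of them are collapsed using the identity that for every m > 1 the m distinct m-th roots of unity sum to 0, e.g. 1 + exp(2*I*pi/3) + exp(-2*I*pi/3) = 0.)
A character is irreducible iff <chi, chi> = 1, so this representation is irreducible.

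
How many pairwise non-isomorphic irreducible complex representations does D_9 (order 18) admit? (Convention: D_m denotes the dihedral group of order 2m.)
6

Proof sketch: The number of irreducible complex representations of a finite group equals its number of conjugacy classes. D_9 has 6 conjugacy classes ((n+3)/2 for n odd), so D_9 (order 18) has exactly 6 irreducible complex representations.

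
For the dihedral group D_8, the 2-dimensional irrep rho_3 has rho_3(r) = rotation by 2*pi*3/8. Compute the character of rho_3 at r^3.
chi_{rho_3}(r^3) = 2*cos(2*pi*3*3/8) = sqrt(2)

Justification: rho_3(r^3) is rotation by angle 2*pi*3*3/8, whose trace is 2*cos(2*pi*3*3/8) = sqrt(2).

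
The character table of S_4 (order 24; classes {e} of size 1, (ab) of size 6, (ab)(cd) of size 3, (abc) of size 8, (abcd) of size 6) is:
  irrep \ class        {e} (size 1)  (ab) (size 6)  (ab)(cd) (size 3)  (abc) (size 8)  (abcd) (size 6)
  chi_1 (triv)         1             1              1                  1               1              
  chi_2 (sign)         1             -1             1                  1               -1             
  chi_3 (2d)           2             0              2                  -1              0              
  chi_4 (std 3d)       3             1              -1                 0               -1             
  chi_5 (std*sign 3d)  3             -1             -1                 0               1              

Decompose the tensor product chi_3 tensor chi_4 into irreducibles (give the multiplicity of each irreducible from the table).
chi_3 tensor chi_4 = chi_4 + chi_5 (all other irreducibles have multiplicity 0).

Argument: The character of a tensor product is the pointwise product (chi_3 * chi_4)(C) = chi_3(C) * chi_4(C):
  {e}: (2)*(3), (ab): (0)*(1), (ab)(cd): (2)*(-1), (abc): (-1)*(0), (abcd): (0)*(-1)
so (chi_3 * chi_4) takes values
  {e} -> 6, (ab) -> 0, (ab)(cd) -> -2, (abc) -> 0, (abcd) -> 0.
Now take the inner product of this character with each irreducible chi from the table, <chi_3*chi_4, chi> = (1/24) sum_C |C| (chi_3*chi_4)(C) conj(chi(C)):
  <chi_3*chi_4, chi_1> = (1/24)[1*(6)*conj(1) + 6*(0)*conj(1) + 3*(-2)*conj(1) + 8*(0)*conj(1) + 6*(0)*conj(1)]
      = (1/24)[(6) + (0) + (-6) + (0) + (0)] = 0/24 = 0
  <chi_3*chi_4, chi_2> = (1/24)[1*(6)*conj(1) + 6*(0)*conj(-1) + 3*(-2)*conj(1) + 8*(0)*conj(1) + 6*(0)*conj(-1)]
      = (1/24)[(6) + (0) + (-6) + (0) + (0)] = 0/24 = 0
  <chi_3*chi_4, chi_3> = (1/24)[1*(6)*conj(2) + 6*(0)*conj(0) + 3*(-2)*conj(2) + 8*(0)*conj(-1) + 6*(0)*conj(0)]
      = (1/24)[(12) + (0) + (-12) + (0) + (0)] = 0/24 = 0
  <chi_3*chi_4, chi_4> = (1/24)[1*(6)*conj(3) + 6*(0)*conj(1) + 3*(-2)*conj(-1) + 8*(0)*conj(0) + 6*(0)*conj(-1)]
      = (1/24)[(18) + (0) + (6) + (0) + (0)] = 24/24 = 1
  <chi_3*chi_4, chi_5> = (1/24)[1*(6)*conj(3) + 6*(0)*conj(-1) + 3*(-2)*conj(-1) + 8*(0)*conj(0) + 6*(0)*conj(1)]
      = (1/24)[(18) + (0) + (6) + (0) + (0)] = 24/24 = 1
Hence the multiplicities are chi_4: 1, chi_5: 1. Dimension check: dim(chi_3)*dim(chi_4) = 2*3 = 6 and sum (mult * dim) = 1*3 + 1*3 = 6.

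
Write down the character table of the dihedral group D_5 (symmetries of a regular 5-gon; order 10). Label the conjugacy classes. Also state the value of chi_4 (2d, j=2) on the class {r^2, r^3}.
Conjugacy classes: {e} of size 1, {r^1, r^4} of size 2, {r^2, r^3} of size 2, {s, sr, ..., sr^4} of size 5.
Character table:
  irrep \ class              {e} (size 1)  {r^1, r^4} (size 2)  {r^2, r^3} (size 2)  {s, sr, ..., sr^4} (size 5)
  chi_1 (triv)               1             1                    1                    1                          
  chi_2 (sign: r->1, s->-1)  1             1                    1                    -1                         
  chi_3 (2d, j=1)            2             -1/2 + sqrt(5)/2     -sqrt(5)/2 - 1/2     0                          
  chi_4 (2d, j=2)            2             -sqrt(5)/2 - 1/2     -1/2 + sqrt(5)/2     0                          

Spot check: chi_4 (2d, j=2) on {r^2, r^3} = -1/2 + sqrt(5)/2.

Reasoning: D_5 has order 2*5 = 10 with 4 conjugacy classes, hence 4 irreducibles. Sum of squared dims 1 + 1 + 4 + 4 = 10 = |G|. Linear characters come from the abelianisation; the 2-dimensional irreps have character r^k -> 2*cos(2*pi*j*k/5), reflections -> 0.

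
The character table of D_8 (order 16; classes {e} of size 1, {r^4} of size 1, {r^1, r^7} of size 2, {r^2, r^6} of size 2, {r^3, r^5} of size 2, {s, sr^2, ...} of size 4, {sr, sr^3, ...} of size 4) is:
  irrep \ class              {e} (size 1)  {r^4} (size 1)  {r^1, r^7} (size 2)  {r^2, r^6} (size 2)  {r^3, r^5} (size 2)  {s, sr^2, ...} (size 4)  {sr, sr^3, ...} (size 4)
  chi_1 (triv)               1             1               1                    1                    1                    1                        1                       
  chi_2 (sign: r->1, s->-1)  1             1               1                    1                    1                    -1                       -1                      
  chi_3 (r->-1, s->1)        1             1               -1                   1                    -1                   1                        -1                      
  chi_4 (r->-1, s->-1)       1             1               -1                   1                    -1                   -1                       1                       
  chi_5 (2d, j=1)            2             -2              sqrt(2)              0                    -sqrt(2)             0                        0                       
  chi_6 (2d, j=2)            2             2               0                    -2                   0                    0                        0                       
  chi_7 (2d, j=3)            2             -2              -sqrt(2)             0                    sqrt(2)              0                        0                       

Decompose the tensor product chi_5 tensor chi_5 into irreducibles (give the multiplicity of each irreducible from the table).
chi_5 tensor chi_5 = chi_1 + chi_2 + chi_6 (all other irreducibles have multiplicity 0).

Proof sketch: The character of a tensor product is the pointwise product (chi_5 * chi_5)(C) = chi_5(C) * chi_5(C):
  {e}: (2)*(2), {r^4}: (-2)*(-2), {r^1, r^7}: (sqrt(2))*(sqrt(2)), {r^2, r^6}: (0)*(0), {r^3, r^5}: (-sqrt(2))*(-sqrt(2)), {s, sr^2, ...}: (0)*(0), {sr, sr^3, ...}: (0)*(0)
so (chi_5 * chi_5) takes values
  {e} -> 4, {r^4} -> 4, {r^1, r^7} -> 2, {r^2, r^6} -> 0, {r^3, r^5} -> 2, {s, sr^2, ...} -> 0, {sr, sr^3, ...} -> 0.
Now take the inner product of this character with each irreducible chi from the table, <chi_5*chi_5, chi> = (1/16) sum_C |C| (chi_5*chi_5)(C) conj(chi(C)):
  <chi_5*chi_5, chi_1> = (1/16)[1*(4)*conj(1) + 1*(4)*conj(1) + 2*(2)*conj(1) + 2*(0)*conj(1) + 2*(2)*conj(1) + 4*(0)*conj(1) + 4*(0)*conj(1)]
      = (1/16)[(4) + (4) + (4) + (0) + (4) + (0) + (0)] = 16/16 = 1
  <chi_5*chi_5, chi_2> = (1/16)[1*(4)*conj(1) + 1*(4)*conj(1) + 2*(2)*conj(1) + 2*(0)*conj(1) + 2*(2)*conj(1) + 4*(0)*conj(-1) + 4*(0)*conj(-1)]
      = (1/16)[(4) + (4) + (4) + (0) + (4) + (0) + (0)] = 16/16 = 1
  <chi_5*chi_5, chi_3> = (1/16)[1*(4)*conj(1) + 1*(4)*conj(1) + 2*(2)*conj(-1) + 2*(0)*conj(1) + 2*(2)*conj(-1) + 4*(0)*conj(1) + 4*(0)*conj(-1)]
      = (1/16)[(4) + (4) + (-4) + (0) + (-4) + (0) + (0)] = 0/16 = 0
  <chi_5*chi_5, chi_4> = (1/16)[1*(4)*conj(1) + 1*(4)*conj(1) + 2*(2)*conj(-1) + 2*(0)*conj(1) + 2*(2)*conj(-1) + 4*(0)*conj(-1) + 4*(0)*conj(1)]
      = (1/16)[(4) + (4) + (-4) + (0) + (-4) + (0) + (0)] = 0/16 = 0
  <chi_5*chi_5, chi_5> = (1/16)[1*(4)*conj(2) + 1*(4)*conj(-2) + 2*(2)*conj(sqrt(2)) + 2*(0)*conj(0) + 2*(2)*conj(-sqrt(2)) + 4*(0)*conj(0) + 4*(0)*conj(0)]
      = (1/16)[(8) + (-8) + (4*sqrt(2)) + (0) + (-4*sqrt(2)) + (0) + (0)] = 0/16 = 0
  <chi_5*chi_5, chi_6> = (1/16)[1*(4)*conj(2) + 1*(4)*conj(2) + 2*(2)*conj(0) + 2*(0)*conj(-2) + 2*(2)*conj(0) + 4*(0)*conj(0) + 4*(0)*conj(0)]
      = (1/16)[(8) + (8) + (0) + (0) + (0) + (0) + (0)] = 16/16 = 1
  <chi_5*chi_5, chi_7> = (1/16)[1*(4)*conj(2) + 1*(4)*conj(-2) + 2*(2)*conj(-sqrt(2)) + 2*(0)*conj(0) + 2*(2)*conj(sqrt(2)) + 4*(0)*conj(0) + 4*(0)*conj(0)]
      = (1/16)[(8) + (-8) + (-4*sqrt(2)) + (0) + (4*sqrt(2)) + (0) + (0)] = 0/16 = 0
Hence the multiplicities are chi_1: 1, chi_2: 1, chi_6: 1. Dimension check: dim(chi_5)*dim(chi_5) = 2*2 = 4 and sum (mult * dim) = 1*1 + 1*1 + 1*2 = 4.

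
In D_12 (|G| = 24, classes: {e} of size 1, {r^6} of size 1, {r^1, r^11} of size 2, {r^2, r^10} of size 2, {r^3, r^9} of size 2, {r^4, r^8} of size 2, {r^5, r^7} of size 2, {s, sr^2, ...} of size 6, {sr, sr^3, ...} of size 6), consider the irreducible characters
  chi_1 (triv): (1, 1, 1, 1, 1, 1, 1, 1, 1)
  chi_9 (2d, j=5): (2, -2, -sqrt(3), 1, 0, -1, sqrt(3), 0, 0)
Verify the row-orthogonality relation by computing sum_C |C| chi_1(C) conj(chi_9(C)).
Sum = 0; so <chi_1, chi_9> = 0 (distinct irreducibles are orthogonal).

Justification: Compute term by term over conjugacy classes (|C| * chi_1(C) * conj(chi_9(C))):
  1*(1)*conj(2) + 1*(1)*conj(-2) + 2*(1)*conj(-sqrt(3)) + 2*(1)*conj(1) + 2*(1)*conj(0) + 2*(1)*conj(-1) + 2*(1)*conj(sqrt(3)) + 6*(1)*conj(0) + 6*(1)*conj(0)
  = (2) + (-2) + (-2*sqrt(3)) + (2) + (0) + (-2) + (2*sqrt(3)) + (0) + (0)
  = 0.
Dividing by |G| = 24 gives 0/24 = 0, matching the row-orthogonality relation <chi_1, chi_9> = [chi_1 = chi_9].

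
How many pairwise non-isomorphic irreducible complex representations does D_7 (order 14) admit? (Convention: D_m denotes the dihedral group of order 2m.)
5

Justification: The number of irreducible complex representations of a finite group equals its number of conjugacy classes. D_7 has 5 conjugacy classes ((n+3)/2 for n odd), so D_7 (order 14) has exactly 5 irreducible complex representations.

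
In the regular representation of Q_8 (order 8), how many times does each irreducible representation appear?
Each irreducible V_i of dimension d_i appears with multiplicity d_i, i.e. rho_reg = (direct sum over all irreducibles V_i) d_i V_i. The irreducible dimensions for Q_8 are 1, 1, 1, 1, 2: 4 irreducibles of dimension 1, each with multiplicity 1; 1 irreducible of dimension 2, with multiplicity 2. Total dimension 4*1*1 + 1*2*2 = 8 = |G|.

Proof sketch: General theorem: in the regular representation of a finite group G, each irreducible appears with multiplicity equal to its dimension. Check: dim(rho_reg) = sum d_i^2 = 1 + 1 + 1 + 1 + 4 = 8 = |G|.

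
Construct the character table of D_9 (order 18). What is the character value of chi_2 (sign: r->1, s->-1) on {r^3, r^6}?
Conjugacy classes: {e} of size 1, {r^1, r^8} of size 2, {r^2, r^7} of size 2, {r^3, r^6} of size 2, {r^4, r^5} of size 2, {s, sr, ..., sr^8} of size 9.
Character table:
  irrep \ class              {e} (size 1)  {r^1, r^8} (size 2)  {r^2, r^7} (size 2)  {r^3, r^6} (size 2)  {r^4, r^5} (size 2)  {s, sr, ..., sr^8} (size 9)
  chi_1 (triv)               1             1                    1                    1                    1                    1                          
  chi_2 (sign: r->1, s->-1)  1             1                    1                    1                    1                    -1                         
  chi_3 (2d, j=1)            2             2*cos(2*pi/9)        2*cos(4*pi/9)        -1                   -2*cos(pi/9)         0                          
  chi_4 (2d, j=2)            2             2*cos(4*pi/9)        -2*cos(pi/9)         -1                   2*cos(2*pi/9)        0                          
  chi_5 (2d, j=3)            2             -1                   -1                   2                    -1                   0                          
  chi_6 (2d, j=4)            2             -2*cos(pi/9)         2*cos(2*pi/9)        -1                   2*cos(4*pi/9)        0                          

Spot check: chi_2 (sign: r->1, s->-1) on {r^3, r^6} = 1.

Derivation: D_9 has order 2*9 = 18 with 6 conjugacy classes, hence 6 irreducibles. Sum of squared dims 1 + 1 + 4 + 4 + 4 + 4 = 18 = |G|. Linear characters come from the abelianisation; the 2-dimensional irreps have character r^k -> 2*cos(2*pi*j*k/9), reflections -> 0.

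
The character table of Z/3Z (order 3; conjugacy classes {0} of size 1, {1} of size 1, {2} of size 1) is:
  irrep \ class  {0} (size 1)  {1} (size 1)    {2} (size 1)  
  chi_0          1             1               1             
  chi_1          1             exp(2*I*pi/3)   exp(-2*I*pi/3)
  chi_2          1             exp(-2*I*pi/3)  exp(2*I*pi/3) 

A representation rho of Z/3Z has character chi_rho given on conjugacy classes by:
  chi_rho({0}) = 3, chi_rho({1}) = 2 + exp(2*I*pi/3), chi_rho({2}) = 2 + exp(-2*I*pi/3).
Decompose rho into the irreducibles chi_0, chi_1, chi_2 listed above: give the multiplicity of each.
Multiplicities: chi_0: 2, chi_1: 1, chi_2: 0.

Argument: Use <chi_rho, chi> = (1/|G|) sum_C |C| * chi_rho(C) * conj(chi(C)) with |G| = 3 for each irreducible chi in the table:
  <chi_rho, chi_0> = (1/3)[1*(3)*conj(1) + 1*(2 + exp(2*I*pi/3))*conj(1) + 1*(2 + exp(-2*I*pi/3))*conj(1)]
      = (1/3)[(3) + (2 + exp(2*I*pi/3)) + (2 + exp(-2*I*pi/3))] = 6/3 = 2
  <chi_rho, chi_1> = (1/3)[1*(3)*conj(1) + 1*(2 + exp(2*I*pi/3))*conj(exp(2*I*pi/3)) + 1*(2 + exp(-2*I*pi/3))*conj(exp(-2*I*pi/3))]
      = (1/3)[(3) + (1 + 2*exp(-2*I*pi/3)) + (1 + 2*exp(2*I*pi/3))] = 3/3 = 1
  <chi_rho, chi_2> = (1/3)[1*(3)*conj(1) + 1*(2 + exp(2*I*pi/3))*conj(exp(-2*I*pi/3)) + 1*(2 + exp(-2*I*pi/3))*conj(exp(2*I*pi/3))]
      = (1/3)[(3) + (exp(-2*I*pi/3) + 2*exp(2*I*pi/3)) + (2*exp(-2*I*pi/3) + exp(2*I*pi/3))] = 0/3 = 0
(Exp terms are combined using exp(i*s)*conj(exp(i*t)) = exp(i*(s-t)), and sums of them are collapsed using the identity that for every m > 1 the m distinct m-th roots of unity sum to 0, e.g. 1 + exp(2*I*pi/3) + exp(-2*I*pi/3) = 0.)
Dimension check: dim(rho) = sum (mult * dim) = 2*1 + 1*1 + 0*1 = 3 = chi_rho(e) = 3.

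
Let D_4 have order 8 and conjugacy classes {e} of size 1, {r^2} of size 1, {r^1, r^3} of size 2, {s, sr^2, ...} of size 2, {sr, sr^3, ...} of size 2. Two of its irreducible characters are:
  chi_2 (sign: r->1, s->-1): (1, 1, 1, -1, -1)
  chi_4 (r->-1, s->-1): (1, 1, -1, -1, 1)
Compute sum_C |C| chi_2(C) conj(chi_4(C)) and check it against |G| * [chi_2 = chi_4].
Sum = 0; so <chi_2, chi_4> = 0 (distinct irreducibles are orthogonal).

Reasoning: Compute term by term over conjugacy classes (|C| * chi_2(C) * conj(chi_4(C))):
  1*(1)*conj(1) + 1*(1)*conj(1) + 2*(1)*conj(-1) + 2*(-1)*conj(-1) + 2*(-1)*conj(1)
  = (1) + (1) + (-2) + (2) + (-2)
  = 0.
Dividing by |G| = 8 gives 0/8 = 0, matching the row-orthogonality relation <chi_2, chi_4> = [chi_2 = chi_4].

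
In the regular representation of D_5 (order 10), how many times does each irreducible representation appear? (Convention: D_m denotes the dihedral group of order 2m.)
Each irreducible V_i of dimension d_i appears with multiplicity d_i, i.e. rho_reg = (direct sum over all irreducibles V_i) d_i V_i. The irreducible dimensions for D_5 are 1, 1, 2, 2: 2 irreducibles of dimension 1, each with multiplicity 1; 2 irreducibles of dimension 2, each with multiplicity 2. Total dimension 2*1*1 + 2*2*2 = 10 = |G|.

Justification: General theorem: in the regular representation of a finite group G, each irreducible appears with multiplicity equal to its dimension. Check: dim(rho_reg) = sum d_i^2 = 1 + 1 + 4 + 4 = 10 = |G|.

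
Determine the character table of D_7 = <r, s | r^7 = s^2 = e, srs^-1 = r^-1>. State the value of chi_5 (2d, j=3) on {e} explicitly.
Conjugacy classes: {e} of size 1, {r^1, r^6} of size 2, {r^2, r^5} of size 2, {r^3, r^4} of size 2, {s, sr, ..., sr^6} of size 7.
Character table:
  irrep \ class              {e} (size 1)  {r^1, r^6} (size 2)  {r^2, r^5} (size 2)  {r^3, r^4} (size 2)  {s, sr, ..., sr^6} (size 7)
  chi_1 (triv)               1             1                    1                    1                    1                          
  chi_2 (sign: r->1, s->-1)  1             1                    1                    1                    -1                         
  chi_3 (2d, j=1)            2             2*cos(2*pi/7)        -2*cos(3*pi/7)       -2*cos(pi/7)         0                          
  chi_4 (2d, j=2)            2             -2*cos(3*pi/7)       -2*cos(pi/7)         2*cos(2*pi/7)        0                          
  chi_5 (2d, j=3)            2             -2*cos(pi/7)         2*cos(2*pi/7)        -2*cos(3*pi/7)       0                          

Spot check: chi_5 (2d, j=3) on {e} = 2.

Proof sketch: D_7 has order 2*7 = 14 with 5 conjugacy classes, hence 5 irreducibles. Sum of squared dims 1 + 1 + 4 + 4 + 4 = 14 = |G|. Linear characters come from the abelianisation; the 2-dimensional irreps have character r^k -> 2*cos(2*pi*j*k/7), reflections -> 0.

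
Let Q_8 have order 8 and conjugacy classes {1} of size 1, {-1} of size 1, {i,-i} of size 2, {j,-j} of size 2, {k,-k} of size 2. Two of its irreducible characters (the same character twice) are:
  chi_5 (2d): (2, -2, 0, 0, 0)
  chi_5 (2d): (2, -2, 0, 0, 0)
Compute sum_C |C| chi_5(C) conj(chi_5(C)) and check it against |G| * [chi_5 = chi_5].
Sum = 8 = |G| = 8; so <chi_5, chi_5> = 1 (norm-1 confirms irreducibility).

Compute term by term over conjugacy classes (|C| * chi_5(C) * conj(chi_5(C))):
  1*(2)*conj(2) + 1*(-2)*conj(-2) + 2*(0)*conj(0) + 2*(0)*conj(0) + 2*(0)*conj(0)
  = (4) + (4) + (0) + (0) + (0)
  = 8.
Dividing by |G| = 8 gives 8/8 = 1, matching the row-orthogonality relation <chi_5, chi_5> = [chi_5 = chi_5].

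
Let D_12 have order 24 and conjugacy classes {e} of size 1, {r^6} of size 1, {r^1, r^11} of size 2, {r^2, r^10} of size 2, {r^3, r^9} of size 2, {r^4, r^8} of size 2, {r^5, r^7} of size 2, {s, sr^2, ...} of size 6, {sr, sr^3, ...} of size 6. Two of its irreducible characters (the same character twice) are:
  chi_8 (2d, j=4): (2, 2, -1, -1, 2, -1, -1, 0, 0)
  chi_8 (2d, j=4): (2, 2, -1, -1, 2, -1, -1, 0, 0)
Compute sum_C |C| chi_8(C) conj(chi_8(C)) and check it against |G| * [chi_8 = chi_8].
Sum = 24 = |G| = 24; so <chi_8, chi_8> = 1 (norm-1 confirms irreducibility).

Compute term by term over conjugacy classes (|C| * chi_8(C) * conj(chi_8(C))):
  1*(2)*conj(2) + 1*(2)*conj(2) + 2*(-1)*conj(-1) + 2*(-1)*conj(-1) + 2*(2)*conj(2) + 2*(-1)*conj(-1) + 2*(-1)*conj(-1) + 6*(0)*conj(0) + 6*(0)*conj(0)
  = (4) + (4) + (2) + (2) + (8) + (2) + (2) + (0) + (0)
  = 24.
Dividing by |G| = 24 gives 24/24 = 1, matching the row-orthogonality relation <chi_8, chi_8> = [chi_8 = chi_8].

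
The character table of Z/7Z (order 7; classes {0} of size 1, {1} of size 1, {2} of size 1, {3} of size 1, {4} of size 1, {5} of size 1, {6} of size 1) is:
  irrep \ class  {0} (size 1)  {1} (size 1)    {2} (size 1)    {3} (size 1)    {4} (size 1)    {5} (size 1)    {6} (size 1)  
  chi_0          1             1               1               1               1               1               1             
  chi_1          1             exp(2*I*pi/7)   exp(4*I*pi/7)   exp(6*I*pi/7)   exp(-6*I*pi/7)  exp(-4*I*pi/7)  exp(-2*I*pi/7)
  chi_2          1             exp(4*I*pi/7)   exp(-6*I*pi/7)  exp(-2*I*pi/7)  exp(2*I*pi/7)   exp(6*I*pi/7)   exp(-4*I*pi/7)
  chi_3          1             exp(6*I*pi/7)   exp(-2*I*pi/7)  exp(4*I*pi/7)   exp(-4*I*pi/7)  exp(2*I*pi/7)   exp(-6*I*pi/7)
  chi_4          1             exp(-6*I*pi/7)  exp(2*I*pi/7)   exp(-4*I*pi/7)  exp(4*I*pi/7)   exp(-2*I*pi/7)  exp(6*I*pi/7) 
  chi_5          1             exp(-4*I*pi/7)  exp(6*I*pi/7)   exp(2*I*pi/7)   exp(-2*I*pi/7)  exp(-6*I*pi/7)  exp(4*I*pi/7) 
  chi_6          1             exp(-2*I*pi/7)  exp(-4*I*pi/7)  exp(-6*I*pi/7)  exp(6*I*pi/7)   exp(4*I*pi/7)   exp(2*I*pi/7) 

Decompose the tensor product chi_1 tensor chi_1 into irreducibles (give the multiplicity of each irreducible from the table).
chi_1 tensor chi_1 = chi_2 (all other irreducibles have multiplicity 0).

Justification: The character of a tensor product is the pointwise product (chi_1 * chi_1)(C) = chi_1(C) * chi_1(C):
  {0}: (1)*(1), {1}: (exp(2*I*pi/7))*(exp(2*I*pi/7)), {2}: (exp(4*I*pi/7))*(exp(4*I*pi/7)), {3}: (exp(6*I*pi/7))*(exp(6*I*pi/7)), {4}: (exp(-6*I*pi/7))*(exp(-6*I*pi/7)), {5}: (exp(-4*I*pi/7))*(exp(-4*I*pi/7)), {6}: (exp(-2*I*pi/7))*(exp(-2*I*pi/7))
so (chi_1 * chi_1) takes values
  {0} -> 1, {1} -> exp(4*I*pi/7), {2} -> exp(-6*I*pi/7), {3} -> exp(-2*I*pi/7), {4} -> exp(2*I*pi/7), {5} -> exp(6*I*pi/7), {6} -> exp(-4*I*pi/7).
Now take the inner product of this character with each irreducible chi from the table, <chi_1*chi_1, chi> = (1/7) sum_C |C| (chi_1*chi_1)(C) conj(chi(C)):
  <chi_1*chi_1, chi_0> = (1/7)[1*(1)*conj(1) + 1*(exp(4*I*pi/7))*conj(1) + 1*(exp(-6*I*pi/7))*conj(1) + 1*(exp(-2*I*pi/7))*conj(1) + 1*(exp(2*I*pi/7))*conj(1) + 1*(exp(6*I*pi/7))*conj(1) + 1*(exp(-4*I*pi/7))*conj(1)]
      = (1/7)[(1) + (exp(4*I*pi/7)) + (exp(-6*I*pi/7)) + (exp(-2*I*pi/7)) + (exp(2*I*pi/7)) + (exp(6*I*pi/7)) + (exp(-4*I*pi/7))] = 0/7 = 0
  <chi_1*chi_1, chi_1> = (1/7)[1*(1)*conj(1) + 1*(exp(4*I*pi/7))*conj(exp(2*I*pi/7)) + 1*(exp(-6*I*pi/7))*conj(exp(4*I*pi/7)) + 1*(exp(-2*I*pi/7))*conj(exp(6*I*pi/7)) + 1*(exp(2*I*pi/7))*conj(exp(-6*I*pi/7)) + 1*(exp(6*I*pi/7))*conj(exp(-4*I*pi/7)) + 1*(exp(-4*I*pi/7))*conj(exp(-2*I*pi/7))]
      = (1/7)[(1) + (exp(2*I*pi/7)) + (exp(4*I*pi/7)) + (exp(6*I*pi/7)) + (exp(-6*I*pi/7)) + (exp(-4*I*pi/7)) + (exp(-2*I*pi/7))] = 0/7 = 0
  <chi_1*chi_1, chi_2> = (1/7)[1*(1)*conj(1) + 1*(exp(4*I*pi/7))*conj(exp(4*I*pi/7)) + 1*(exp(-6*I*pi/7))*conj(exp(-6*I*pi/7)) + 1*(exp(-2*I*pi/7))*conj(exp(-2*I*pi/7)) + 1*(exp(2*I*pi/7))*conj(exp(2*I*pi/7)) + 1*(exp(6*I*pi/7))*conj(exp(6*I*pi/7)) + 1*(exp(-4*I*pi/7))*conj(exp(-4*I*pi/7))]
      = (1/7)[(1) + (1) + (1) + (1) + (1) + (1) + (1)] = 7/7 = 1
  <chi_1*chi_1, chi_3> = (1/7)[1*(1)*conj(1) + 1*(exp(4*I*pi/7))*conj(exp(6*I*pi/7)) + 1*(exp(-6*I*pi/7))*conj(exp(-2*I*pi/7)) + 1*(exp(-2*I*pi/7))*conj(exp(4*I*pi/7)) + 1*(exp(2*I*pi/7))*conj(exp(-4*I*pi/7)) + 1*(exp(6*I*pi/7))*conj(exp(2*I*pi/7)) + 1*(exp(-4*I*pi/7))*conj(exp(-6*I*pi/7))]
      = (1/7)[(1) + (exp(-2*I*pi/7)) + (exp(-4*I*pi/7)) + (exp(-6*I*pi/7)) + (exp(6*I*pi/7)) + (exp(4*I*pi/7)) + (exp(2*I*pi/7))] = 0/7 = 0
  <chi_1*chi_1, chi_4> = (1/7)[1*(1)*conj(1) + 1*(exp(4*I*pi/7))*conj(exp(-6*I*pi/7)) + 1*(exp(-6*I*pi/7))*conj(exp(2*I*pi/7)) + 1*(exp(-2*I*pi/7))*conj(exp(-4*I*pi/7)) + 1*(exp(2*I*pi/7))*conj(exp(4*I*pi/7)) + 1*(exp(6*I*pi/7))*conj(exp(-2*I*pi/7)) + 1*(exp(-4*I*pi/7))*conj(exp(6*I*pi/7))]
      = (1/7)[(1) + (exp(-4*I*pi/7)) + (exp(6*I*pi/7)) + (exp(2*I*pi/7)) + (exp(-2*I*pi/7)) + (exp(-6*I*pi/7)) + (exp(4*I*pi/7))] = 0/7 = 0
  <chi_1*chi_1, chi_5> = (1/7)[1*(1)*conj(1) + 1*(exp(4*I*pi/7))*conj(exp(-4*I*pi/7)) + 1*(exp(-6*I*pi/7))*conj(exp(6*I*pi/7)) + 1*(exp(-2*I*pi/7))*conj(exp(2*I*pi/7)) + 1*(exp(2*I*pi/7))*conj(exp(-2*I*pi/7)) + 1*(exp(6*I*pi/7))*conj(exp(-6*I*pi/7)) + 1*(exp(-4*I*pi/7))*conj(exp(4*I*pi/7))]
      = (1/7)[(1) + (exp(-6*I*pi/7)) + (exp(2*I*pi/7)) + (exp(-4*I*pi/7)) + (exp(4*I*pi/7)) + (exp(-2*I*pi/7)) + (exp(6*I*pi/7))] = 0/7 = 0
  <chi_1*chi_1, chi_6> = (1/7)[1*(1)*conj(1) + 1*(exp(4*I*pi/7))*conj(exp(-2*I*pi/7)) + 1*(exp(-6*I*pi/7))*conj(exp(-4*I*pi/7)) + 1*(exp(-2*I*pi/7))*conj(exp(-6*I*pi/7)) + 1*(exp(2*I*pi/7))*conj(exp(6*I*pi/7)) + 1*(exp(6*I*pi/7))*conj(exp(4*I*pi/7)) + 1*(exp(-4*I*pi/7))*conj(exp(2*I*pi/7))]
      = (1/7)[(1) + (exp(6*I*pi/7)) + (exp(-2*I*pi/7)) + (exp(4*I*pi/7)) + (exp(-4*I*pi/7)) + (exp(2*I*pi/7)) + (exp(-6*I*pi/7))] = 0/7 = 0
(Exp terms are combined using exp(i*s)*conj(exp(i*t)) = exp(i*(s-t)), and sums of them are collapsed using the identity that for every m > 1 the m distinct m-th roots of unity sum to 0, e.g. 1 + exp(2*I*pi/3) + exp(-2*I*pi/3) = 0.)
Hence the multiplicities are chi_2: 1. Dimension check: dim(chi_1)*dim(chi_1) = 1*1 = 1 and sum (mult * dim) = 1*1 = 1.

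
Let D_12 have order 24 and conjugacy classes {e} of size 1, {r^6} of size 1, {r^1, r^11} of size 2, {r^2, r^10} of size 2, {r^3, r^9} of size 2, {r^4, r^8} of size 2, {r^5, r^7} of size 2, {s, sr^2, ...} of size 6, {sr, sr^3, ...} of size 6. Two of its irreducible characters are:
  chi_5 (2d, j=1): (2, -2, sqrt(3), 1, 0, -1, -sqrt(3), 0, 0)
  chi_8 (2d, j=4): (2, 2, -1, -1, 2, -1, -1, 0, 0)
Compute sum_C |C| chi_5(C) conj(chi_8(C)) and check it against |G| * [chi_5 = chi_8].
Sum = 0; so <chi_5, chi_8> = 0 (distinct irreducibles are orthogonal).

Argument: Compute term by term over conjugacy classes (|C| * chi_5(C) * conj(chi_8(C))):
  1*(2)*conj(2) + 1*(-2)*conj(2) + 2*(sqrt(3))*conj(-1) + 2*(1)*conj(-1) + 2*(0)*conj(2) + 2*(-1)*conj(-1) + 2*(-sqrt(3))*conj(-1) + 6*(0)*conj(0) + 6*(0)*conj(0)
  = (4) + (-4) + (-2*sqrt(3)) + (-2) + (0) + (2) + (2*sqrt(3)) + (0) + (0)
  = 0.
Dividing by |G| = 24 gives 0/24 = 0, matching the row-orthogonality relation <chi_5, chi_8> = [chi_5 = chi_8].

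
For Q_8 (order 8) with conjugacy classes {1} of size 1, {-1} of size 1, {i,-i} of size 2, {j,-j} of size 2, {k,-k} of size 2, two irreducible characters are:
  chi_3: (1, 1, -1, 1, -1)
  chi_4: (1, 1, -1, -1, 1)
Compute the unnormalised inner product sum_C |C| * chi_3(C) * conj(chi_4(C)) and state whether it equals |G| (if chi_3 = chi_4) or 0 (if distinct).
Sum = 0; so <chi_3, chi_4> = 0 (distinct irreducibles are orthogonal).

Argument: Compute term by term over conjugacy classes (|C| * chi_3(C) * conj(chi_4(C))):
  1*(1)*conj(1) + 1*(1)*conj(1) + 2*(-1)*conj(-1) + 2*(1)*conj(-1) + 2*(-1)*conj(1)
  = (1) + (1) + (2) + (-2) + (-2)
  = 0.
Dividing by |G| = 8 gives 0/8 = 0, matching the row-orthogonality relation <chi_3, chi_4> = [chi_3 = chi_4].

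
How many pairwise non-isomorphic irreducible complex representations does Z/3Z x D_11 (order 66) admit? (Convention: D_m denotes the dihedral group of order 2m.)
21

Justification: The number of irreducible complex representations of a finite group equals its number of conjugacy classes. For a direct product, #classes(G x H) = #classes(G) * #classes(H). Z/3Z has 3 classes (abelian), D_11 has 7 classes, so 3 * 7 = 21, so Z/3Z x D_11 (order 66) has exactly 21 irreducible complex representations.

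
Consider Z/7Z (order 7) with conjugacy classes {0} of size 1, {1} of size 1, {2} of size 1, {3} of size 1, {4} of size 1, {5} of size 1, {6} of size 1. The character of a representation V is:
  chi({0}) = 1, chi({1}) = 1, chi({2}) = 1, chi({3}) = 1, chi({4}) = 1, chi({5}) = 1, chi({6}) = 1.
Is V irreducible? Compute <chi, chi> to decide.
Irreducible: <chi, chi> = 1.

Derivation: <chi, chi> = (1/|G|) sum_C |C| * |chi(C)|^2 = (1/7)[1*|1|^2 + 1*|1|^2 + 1*|1|^2 + 1*|1|^2 + 1*|1|^2 + 1*|1|^2 + 1*|1|^2]
  = (1/7)[(1) + (1) + (1) + (1) + (1) + (1) + (1)] = 7/7 = 1.
(Exp terms are combined using exp(i*s)*conj(exp(i*t)) = exp(i*(s-t)), and sums of them are collapsed using the identity that for every m > 1 the m distinct m-th roots of unity sum to 0, e.g. 1 + exp(2*I*pi/3) + exp(-2*I*pi/3) = 0.)
A character is irreducible iff <chi, chi> = 1, so this representation is irreducible.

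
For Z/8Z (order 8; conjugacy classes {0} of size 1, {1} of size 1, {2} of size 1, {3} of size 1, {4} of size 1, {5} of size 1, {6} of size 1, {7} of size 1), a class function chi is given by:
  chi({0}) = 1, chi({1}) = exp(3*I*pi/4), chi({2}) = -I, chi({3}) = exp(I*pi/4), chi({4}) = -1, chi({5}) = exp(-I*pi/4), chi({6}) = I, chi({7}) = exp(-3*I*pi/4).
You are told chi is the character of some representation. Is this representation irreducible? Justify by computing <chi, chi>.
Irreducible: <chi, chi> = 1.

Solution. <chi, chi> = (1/|G|) sum_C |C| * |chi(C)|^2 = (1/8)[1*|1|^2 + 1*|exp(3*I*pi/4)|^2 + 1*|-I|^2 + 1*|exp(I*pi/4)|^2 + 1*|-1|^2 + 1*|exp(-I*pi/4)|^2 + 1*|I|^2 + 1*|exp(-3*I*pi/4)|^2]
  = (1/8)[(1) + (1) + (1) + (1) + (1) + (1) + (1) + (1)] = 8/8 = 1.
(Exp terms are combined using exp(i*s)*conj(exp(i*t)) = exp(i*(s-t)), and sums of them are collapsed using the identity that for every m > 1 the m distinct m-th roots of unity sum to 0, e.g. 1 + exp(2*I*pi/3) + exp(-2*I*pi/3) = 0.)
A character is irreducible iff <chi, chi> = 1, so this representation is irreducible.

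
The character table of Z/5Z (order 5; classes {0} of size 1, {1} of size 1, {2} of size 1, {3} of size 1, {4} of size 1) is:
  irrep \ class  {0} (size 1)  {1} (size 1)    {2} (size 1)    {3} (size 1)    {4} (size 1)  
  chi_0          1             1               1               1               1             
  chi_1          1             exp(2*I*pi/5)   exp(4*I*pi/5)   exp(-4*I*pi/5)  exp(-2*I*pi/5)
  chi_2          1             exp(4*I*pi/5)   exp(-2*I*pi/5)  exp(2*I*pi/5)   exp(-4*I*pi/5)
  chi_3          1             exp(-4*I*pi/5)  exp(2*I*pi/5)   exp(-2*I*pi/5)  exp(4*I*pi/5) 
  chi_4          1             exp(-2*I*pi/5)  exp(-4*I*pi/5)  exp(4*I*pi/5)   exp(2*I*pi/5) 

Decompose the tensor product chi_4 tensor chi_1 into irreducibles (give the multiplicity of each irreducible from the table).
chi_4 tensor chi_1 = chi_0 (all other irreducibles have multiplicity 0).

Derivation: The character of a tensor product is the pointwise product (chi_4 * chi_1)(C) = chi_4(C) * chi_1(C):
  {0}: (1)*(1), {1}: (exp(-2*I*pi/5))*(exp(2*I*pi/5)), {2}: (exp(-4*I*pi/5))*(exp(4*I*pi/5)), {3}: (exp(4*I*pi/5))*(exp(-4*I*pi/5)), {4}: (exp(2*I*pi/5))*(exp(-2*I*pi/5))
so (chi_4 * chi_1) takes values
  {0} -> 1, {1} -> 1, {2} -> 1, {3} -> 1, {4} -> 1.
Now take the inner product of this character with each irreducible chi from the table, <chi_4*chi_1, chi> = (1/5) sum_C |C| (chi_4*chi_1)(C) conj(chi(C)):
  <chi_4*chi_1, chi_0> = (1/5)[1*(1)*conj(1) + 1*(1)*conj(1) + 1*(1)*conj(1) + 1*(1)*conj(1) + 1*(1)*conj(1)]
      = (1/5)[(1) + (1) + (1) + (1) + (1)] = 5/5 = 1
  <chi_4*chi_1, chi_1> = (1/5)[1*(1)*conj(1) + 1*(1)*conj(exp(2*I*pi/5)) + 1*(1)*conj(exp(4*I*pi/5)) + 1*(1)*conj(exp(-4*I*pi/5)) + 1*(1)*conj(exp(-2*I*pi/5))]
      = (1/5)[(1) + (exp(-2*I*pi/5)) + (exp(-4*I*pi/5)) + (exp(4*I*pi/5)) + (exp(2*I*pi/5))] = 0/5 = 0
  <chi_4*chi_1, chi_2> = (1/5)[1*(1)*conj(1) + 1*(1)*conj(exp(4*I*pi/5)) + 1*(1)*conj(exp(-2*I*pi/5)) + 1*(1)*conj(exp(2*I*pi/5)) + 1*(1)*conj(exp(-4*I*pi/5))]
      = (1/5)[(1) + (exp(-4*I*pi/5)) + (exp(2*I*pi/5)) + (exp(-2*I*pi/5)) + (exp(4*I*pi/5))] = 0/5 = 0
  <chi_4*chi_1, chi_3> = (1/5)[1*(1)*conj(1) + 1*(1)*conj(exp(-4*I*pi/5)) + 1*(1)*conj(exp(2*I*pi/5)) + 1*(1)*conj(exp(-2*I*pi/5)) + 1*(1)*conj(exp(4*I*pi/5))]
      = (1/5)[(1) + (exp(4*I*pi/5)) + (exp(-2*I*pi/5)) + (exp(2*I*pi/5)) + (exp(-4*I*pi/5))] = 0/5 = 0
  <chi_4*chi_1, chi_4> = (1/5)[1*(1)*conj(1) + 1*(1)*conj(exp(-2*I*pi/5)) + 1*(1)*conj(exp(-4*I*pi/5)) + 1*(1)*conj(exp(4*I*pi/5)) + 1*(1)*conj(exp(2*I*pi/5))]
      = (1/5)[(1) + (exp(2*I*pi/5)) + (exp(4*I*pi/5)) + (exp(-4*I*pi/5)) + (exp(-2*I*pi/5))] = 0/5 = 0
(Exp terms are combined using exp(i*s)*conj(exp(i*t)) = exp(i*(s-t)), and sums of them are collapsed using the identity that for every m > 1 the m distinct m-th roots of unity sum to 0, e.g. 1 + exp(2*I*pi/3) + exp(-2*I*pi/3) = 0.)
Hence the multiplicities are chi_0: 1. Dimension check: dim(chi_4)*dim(chi_1) = 1*1 = 1 and sum (mult * dim) = 1*1 = 1.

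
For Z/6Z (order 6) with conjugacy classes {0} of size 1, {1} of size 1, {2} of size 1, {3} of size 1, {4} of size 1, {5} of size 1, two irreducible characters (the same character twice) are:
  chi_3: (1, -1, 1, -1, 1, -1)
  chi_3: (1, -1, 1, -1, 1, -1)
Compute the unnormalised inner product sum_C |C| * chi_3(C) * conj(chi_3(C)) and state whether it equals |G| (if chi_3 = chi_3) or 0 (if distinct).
Sum = 6 = |G| = 6; so <chi_3, chi_3> = 1 (norm-1 confirms irreducibility).

Working: Compute term by term over conjugacy classes (|C| * chi_3(C) * conj(chi_3(C))):
  1*(1)*conj(1) + 1*(-1)*conj(-1) + 1*(1)*conj(1) + 1*(-1)*conj(-1) + 1*(1)*conj(1) + 1*(-1)*conj(-1)
  = (1) + (1) + (1) + (1) + (1) + (1)
  = 6.
(Exp terms are combined using exp(i*s)*conj(exp(i*t)) = exp(i*(s-t)), and sums of them are collapsed using the identity that for every m > 1 the m distinct m-th roots of unity sum to 0, e.g. 1 + exp(2*I*pi/3) + exp(-2*I*pi/3) = 0.)
Dividing by |G| = 6 gives 6/6 = 1, matching the row-orthogonality relation <chi_3, chi_3> = [chi_3 = chi_3].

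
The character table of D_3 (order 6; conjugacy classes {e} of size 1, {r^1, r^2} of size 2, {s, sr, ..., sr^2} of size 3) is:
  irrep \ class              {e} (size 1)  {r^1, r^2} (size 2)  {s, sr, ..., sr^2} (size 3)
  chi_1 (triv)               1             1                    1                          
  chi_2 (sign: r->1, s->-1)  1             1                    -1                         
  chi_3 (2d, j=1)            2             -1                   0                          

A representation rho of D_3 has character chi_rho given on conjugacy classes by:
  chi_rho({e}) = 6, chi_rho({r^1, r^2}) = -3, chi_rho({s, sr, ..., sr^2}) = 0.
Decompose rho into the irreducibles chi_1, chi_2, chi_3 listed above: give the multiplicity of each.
Multiplicities: chi_1: 0, chi_2: 0, chi_3: 3.

Argument: Use <chi_rho, chi> = (1/|G|) sum_C |C| * chi_rho(C) * conj(chi(C)) with |G| = 6 for each irreducible chi in the table:
  <chi_rho, chi_1> = (1/6)[1*(6)*conj(1) + 2*(-3)*conj(1) + 3*(0)*conj(1)]
      = (1/6)[(6) + (-6) + (0)] = 0/6 = 0
  <chi_rho, chi_2> = (1/6)[1*(6)*conj(1) + 2*(-3)*conj(1) + 3*(0)*conj(-1)]
      = (1/6)[(6) + (-6) + (0)] = 0/6 = 0
  <chi_rho, chi_3> = (1/6)[1*(6)*conj(2) + 2*(-3)*conj(-1) + 3*(0)*conj(0)]
      = (1/6)[(12) + (6) + (0)] = 18/6 = 3
Dimension check: dim(rho) = sum (mult * dim) = 0*1 + 0*1 + 3*2 = 6 = chi_rho(e) = 6.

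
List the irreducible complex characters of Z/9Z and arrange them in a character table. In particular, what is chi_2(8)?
Character table of Z/9Z (irreps indexed chi_0,...,chi_8 with chi_k(m) = zeta_9^(k*m), zeta_9 = exp(2*pi*i/9)):
  irrep \ class  {0} (size 1)  {1} (size 1)    {2} (size 1)    {3} (size 1)    {4} (size 1)    {5} (size 1)    {6} (size 1)    {7} (size 1)    {8} (size 1)  
  chi_0          1             1               1               1               1               1               1               1               1             
  chi_1          1             exp(2*I*pi/9)   exp(4*I*pi/9)   exp(2*I*pi/3)   exp(8*I*pi/9)   exp(-8*I*pi/9)  exp(-2*I*pi/3)  exp(-4*I*pi/9)  exp(-2*I*pi/9)
  chi_2          1             exp(4*I*pi/9)   exp(8*I*pi/9)   exp(-2*I*pi/3)  exp(-2*I*pi/9)  exp(2*I*pi/9)   exp(2*I*pi/3)   exp(-8*I*pi/9)  exp(-4*I*pi/9)
  chi_3          1             exp(2*I*pi/3)   exp(-2*I*pi/3)  1               exp(2*I*pi/3)   exp(-2*I*pi/3)  1               exp(2*I*pi/3)   exp(-2*I*pi/3)
  chi_4          1             exp(8*I*pi/9)   exp(-2*I*pi/9)  exp(2*I*pi/3)   exp(-4*I*pi/9)  exp(4*I*pi/9)   exp(-2*I*pi/3)  exp(2*I*pi/9)   exp(-8*I*pi/9)
  chi_5          1             exp(-8*I*pi/9)  exp(2*I*pi/9)   exp(-2*I*pi/3)  exp(4*I*pi/9)   exp(-4*I*pi/9)  exp(2*I*pi/3)   exp(-2*I*pi/9)  exp(8*I*pi/9) 
  chi_6          1             exp(-2*I*pi/3)  exp(2*I*pi/3)   1               exp(-2*I*pi/3)  exp(2*I*pi/3)   1               exp(-2*I*pi/3)  exp(2*I*pi/3) 
  chi_7          1             exp(-4*I*pi/9)  exp(-8*I*pi/9)  exp(2*I*pi/3)   exp(2*I*pi/9)   exp(-2*I*pi/9)  exp(-2*I*pi/3)  exp(8*I*pi/9)   exp(4*I*pi/9) 
  chi_8          1             exp(-2*I*pi/9)  exp(-4*I*pi/9)  exp(-2*I*pi/3)  exp(-8*I*pi/9)  exp(8*I*pi/9)   exp(2*I*pi/3)   exp(4*I*pi/9)   exp(2*I*pi/9) 

Spot check: chi_2(8) = zeta_9^(2*8) = zeta_9^16 = exp(-4*I*pi/9).

Argument: Z/9Z is abelian, so all 9 irreducible complex representations are 1-dimensional. They are given by chi_k(m) = zeta_9^(k*m) for k = 0,...,8. Row orthogonality: sum_m chi_k(m) conj(chi_l(m)) = 9 * [k = l].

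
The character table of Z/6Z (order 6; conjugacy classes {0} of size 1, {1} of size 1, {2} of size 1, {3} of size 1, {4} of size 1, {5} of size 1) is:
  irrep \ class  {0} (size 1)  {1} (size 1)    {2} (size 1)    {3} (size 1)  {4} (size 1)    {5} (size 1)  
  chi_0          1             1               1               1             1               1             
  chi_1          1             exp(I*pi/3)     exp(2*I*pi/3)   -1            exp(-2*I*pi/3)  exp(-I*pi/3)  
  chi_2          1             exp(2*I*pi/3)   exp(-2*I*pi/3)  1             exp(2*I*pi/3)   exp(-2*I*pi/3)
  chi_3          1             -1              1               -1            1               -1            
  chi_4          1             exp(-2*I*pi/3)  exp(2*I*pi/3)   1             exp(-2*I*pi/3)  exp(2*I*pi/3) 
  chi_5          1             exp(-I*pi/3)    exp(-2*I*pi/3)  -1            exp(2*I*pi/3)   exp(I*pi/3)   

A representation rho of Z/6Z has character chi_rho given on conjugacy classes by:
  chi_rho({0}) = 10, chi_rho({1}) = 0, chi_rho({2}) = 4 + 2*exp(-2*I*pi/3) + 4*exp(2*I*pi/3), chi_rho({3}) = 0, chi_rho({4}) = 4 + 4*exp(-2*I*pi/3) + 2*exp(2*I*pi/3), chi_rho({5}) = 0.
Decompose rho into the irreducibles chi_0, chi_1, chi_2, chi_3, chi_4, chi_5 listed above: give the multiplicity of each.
Multiplicities: chi_0: 2, chi_1: 2, chi_2: 1, chi_3: 2, chi_4: 2, chi_5: 1.

Proof sketch: Use <chi_rho, chi> = (1/|G|) sum_C |C| * chi_rho(C) * conj(chi(C)) with |G| = 6 for each irreducible chi in the table:
  <chi_rho, chi_0> = (1/6)[1*(10)*conj(1) + 1*(0)*conj(1) + 1*(4 + 2*exp(-2*I*pi/3) + 4*exp(2*I*pi/3))*conj(1) + 1*(0)*conj(1) + 1*(4 + 4*exp(-2*I*pi/3) + 2*exp(2*I*pi/3))*conj(1) + 1*(0)*conj(1)]
      = (1/6)[(10) + (0) + (4 + 2*exp(-2*I*pi/3) + 4*exp(2*I*pi/3)) + (0) + (4 + 4*exp(-2*I*pi/3) + 2*exp(2*I*pi/3)) + (0)] = 12/6 = 2
  <chi_rho, chi_1> = (1/6)[1*(10)*conj(1) + 1*(0)*conj(exp(I*pi/3)) + 1*(4 + 2*exp(-2*I*pi/3) + 4*exp(2*I*pi/3))*conj(exp(2*I*pi/3)) + 1*(0)*conj(-1) + 1*(4 + 4*exp(-2*I*pi/3) + 2*exp(2*I*pi/3))*conj(exp(-2*I*pi/3)) + 1*(0)*conj(exp(-I*pi/3))]
      = (1/6)[(10) + (0) + (4 + 4*exp(-2*I*pi/3) + 2*exp(2*I*pi/3)) + (0) + (4 + 2*exp(-2*I*pi/3) + 4*exp(2*I*pi/3)) + (0)] = 12/6 = 2
  <chi_rho, chi_2> = (1/6)[1*(10)*conj(1) + 1*(0)*conj(exp(2*I*pi/3)) + 1*(4 + 2*exp(-2*I*pi/3) + 4*exp(2*I*pi/3))*conj(exp(-2*I*pi/3)) + 1*(0)*conj(1) + 1*(4 + 4*exp(-2*I*pi/3) + 2*exp(2*I*pi/3))*conj(exp(2*I*pi/3)) + 1*(0)*conj(exp(-2*I*pi/3))]
      = (1/6)[(10) + (0) + (-2) + (0) + (-2) + (0)] = 6/6 = 1
  <chi_rho, chi_3> = (1/6)[1*(10)*conj(1) + 1*(0)*conj(-1) + 1*(4 + 2*exp(-2*I*pi/3) + 4*exp(2*I*pi/3))*conj(1) + 1*(0)*conj(-1) + 1*(4 + 4*exp(-2*I*pi/3) + 2*exp(2*I*pi/3))*conj(1) + 1*(0)*conj(-1)]
      = (1/6)[(10) + (0) + (4 + 2*exp(-2*I*pi/3) + 4*exp(2*I*pi/3)) + (0) + (4 + 4*exp(-2*I*pi/3) + 2*exp(2*I*pi/3)) + (0)] = 12/6 = 2
  <chi_rho, chi_4> = (1/6)[1*(10)*conj(1) + 1*(0)*conj(exp(-2*I*pi/3)) + 1*(4 + 2*exp(-2*I*pi/3) + 4*exp(2*I*pi/3))*conj(exp(2*I*pi/3)) + 1*(0)*conj(1) + 1*(4 + 4*exp(-2*I*pi/3) + 2*exp(2*I*pi/3))*conj(exp(-2*I*pi/3)) + 1*(0)*conj(exp(2*I*pi/3))]
      = (1/6)[(10) + (0) + (4 + 4*exp(-2*I*pi/3) + 2*exp(2*I*pi/3)) + (0) + (4 + 2*exp(-2*I*pi/3) + 4*exp(2*I*pi/3)) + (0)] = 12/6 = 2
  <chi_rho, chi_5> = (1/6)[1*(10)*conj(1) + 1*(0)*conj(exp(-I*pi/3)) + 1*(4 + 2*exp(-2*I*pi/3) + 4*exp(2*I*pi/3))*conj(exp(-2*I*pi/3)) + 1*(0)*conj(-1) + 1*(4 + 4*exp(-2*I*pi/3) + 2*exp(2*I*pi/3))*conj(exp(2*I*pi/3)) + 1*(0)*conj(exp(I*pi/3))]
      = (1/6)[(10) + (0) + (-2) + (0) + (-2) + (0)] = 6/6 = 1
(Exp terms are combined using exp(i*s)*conj(exp(i*t)) = exp(i*(s-t)), and sums of them are collapsed using the identity that for every m > 1 the m distinct m-th roots of unity sum to 0, e.g. 1 + exp(2*I*pi/3) + exp(-2*I*pi/3) = 0.)
Dimension check: dim(rho) = sum (mult * dim) = 2*1 + 2*1 + 1*1 + 2*1 + 2*1 + 1*1 = 10 = chi_rho(e) = 10.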